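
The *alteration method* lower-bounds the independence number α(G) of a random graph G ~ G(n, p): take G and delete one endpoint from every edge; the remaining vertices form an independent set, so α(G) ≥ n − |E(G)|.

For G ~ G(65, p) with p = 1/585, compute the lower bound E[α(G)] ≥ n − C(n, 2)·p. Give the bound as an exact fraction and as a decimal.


E[|E(G)|] = C(65, 2)·p = 2080 · (1/585) = 32/9.
E[α(G)] ≥ n − E[|E(G)|] = 65 − 32/9 = 553/9.
Numerically: ≈ 61.44444.
(This is only a lower bound; the true E[α(G)] may be larger.)

E[α(G)] ≥ 553/9 ≈ 61.44444.


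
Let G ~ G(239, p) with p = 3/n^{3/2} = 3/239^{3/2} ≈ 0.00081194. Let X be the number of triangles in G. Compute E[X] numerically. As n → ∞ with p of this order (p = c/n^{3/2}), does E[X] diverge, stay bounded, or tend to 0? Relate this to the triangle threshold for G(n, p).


Number of potential triangles: C(239, 3) = 2246839.
Each occurs with probability p³ ≈ (0.00081194)³ ≈ 5.3527038e-10.
By linearity: E[X] = C(239, 3)·p³ ≈ 2246839 · 5.3527038e-10 ≈ 0.00120.
Since α = 3/2 > 1, p = c/n^{3/2} = o(1/n) is below the triangle threshold p ~ 1/n. Asymptotically E[X] ~ (c³/6)·n^{3(1−α)} = (3³/6)·n^{-1.5} → 0, so by Markov's inequality G has no triangles w.h.p.

E[X] ≈ 0.00120; in regime p = Θ(1/n^{3/2}) E[X] tends to 0 (below the triangle threshold p ~ 1/n).


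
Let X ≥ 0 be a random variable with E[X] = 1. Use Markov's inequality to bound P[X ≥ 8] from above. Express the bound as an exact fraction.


μ = E[X] = 1, a = 8.
Markov: P[X ≥ 8] ≤ μ/a = (1)/8 = 1/8.
Numerically: ≈ 0.12500.
(Since a = 8 > μ = 1.00000, the bound 1/8 is < 1 and informative.)

P[X ≥ 8] ≤ 1/8 ≈ 0.12500.


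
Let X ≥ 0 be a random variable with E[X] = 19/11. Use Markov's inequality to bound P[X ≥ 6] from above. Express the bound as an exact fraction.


μ = E[X] = 19/11, a = 6.
Markov: P[X ≥ 6] ≤ μ/a = (19/11)/6 = 19/66.
Numerically: ≈ 0.287879.
(Since a = 6 > μ = 1.727273, the bound 19/66 is < 1 and informative.)

P[X ≥ 6] ≤ 19/66 ≈ 0.287879.


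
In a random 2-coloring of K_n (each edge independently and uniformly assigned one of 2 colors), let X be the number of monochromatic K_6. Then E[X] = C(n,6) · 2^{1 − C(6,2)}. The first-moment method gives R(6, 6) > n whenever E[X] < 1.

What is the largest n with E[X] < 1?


We need C(n, 6) · 2^{1 − 15} < 1, i.e. C(n, 6) < 2^{15 − 1} = 16384.
Check values of n near the boundary:
  n = 13: C(13, 6) = 1716; 1716 < 16384? YES
  n = 14: C(14, 6) = 3003; 3003 < 16384? YES
  n = 15: C(15, 6) = 5005; 5005 < 16384? YES
  n = 16: C(16, 6) = 8008; 8008 < 16384? YES
  n = 17: C(17, 6) = 12376; 12376 < 16384? YES
  n = 18: C(18, 6) = 18564; 18564 < 16384? NO
  n = 19: C(19, 6) = 27132; 27132 < 16384? NO
The largest n with C(n, 6) < 16384 is n = 17 (where E[X] = 1547/2048 ≈ 0.755). Hence R(6, 6) > 17, i.e. R(6, 6) ≥ 18.

Largest n = 17; hence R(6, 6) > 17.


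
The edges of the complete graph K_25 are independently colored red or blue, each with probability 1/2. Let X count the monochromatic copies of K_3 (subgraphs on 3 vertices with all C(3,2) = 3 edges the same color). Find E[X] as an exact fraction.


Let X = Σ_S X_S over the C(25, 3) = 2300 subsets S of size 3, where X_S = 1 if the K_3 on S is monochromatic.
For a fixed S, the K_3 on S has C(3, 2) = 3 edges. P[all 3 edges red] = (1/2)^3, and likewise for blue, so P[monochromatic] = 2·(1/2)^3 = 2^{1 − 3} = 1/4.
By linearity: E[X] = C(25, 3) · 2^{1 − 3} = 2300 · 1/4 = 575.
Numerically: E[X] ≈ 575.000000.

E[X] = C(25,3)·2^(1−C(3,2)) = 575 ≈ 575.000000.


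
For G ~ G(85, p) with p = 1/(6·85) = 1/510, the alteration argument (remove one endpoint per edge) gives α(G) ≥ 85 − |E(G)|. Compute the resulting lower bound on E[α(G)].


E[|E(G)|] = C(85, 2)·p = 3570 · (1/510) = 7.
E[α(G)] ≥ n − E[|E(G)|] = 85 − 7 = 78.
Numerically: ≈ 78.0000.
(This is only a lower bound; the true E[α(G)] may be larger.)

E[α(G)] ≥ 78 ≈ 78.0000.


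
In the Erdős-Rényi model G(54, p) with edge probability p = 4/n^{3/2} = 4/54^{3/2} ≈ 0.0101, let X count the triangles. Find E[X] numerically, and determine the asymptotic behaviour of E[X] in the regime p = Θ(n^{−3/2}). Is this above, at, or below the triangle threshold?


Number of potential triangles: C(54, 3) = 24804.
Each occurs with probability p³ ≈ (0.0101)³ ≈ 1.02425e-06.
By linearity: E[X] = C(54, 3)·p³ ≈ 24804 · 1.02425e-06 ≈ 0.025.
Since α = 3/2 > 1, p = c/n^{3/2} = o(1/n) is below the triangle threshold p ~ 1/n. Asymptotically E[X] ~ (c³/6)·n^{3(1−α)} = (4³/6)·n^{-1.5} → 0, so by Markov's inequality G has no triangles w.h.p.

E[X] ≈ 0.025; in regime p = Θ(1/n^{3/2}) E[X] tends to 0 (below the triangle threshold p ~ 1/n).


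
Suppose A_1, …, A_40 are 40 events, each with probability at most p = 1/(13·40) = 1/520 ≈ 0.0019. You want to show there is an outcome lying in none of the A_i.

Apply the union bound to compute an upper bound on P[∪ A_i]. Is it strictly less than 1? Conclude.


Union bound: P[∪_{i=1}^{40} A_i] ≤ Σ_i P[A_i] ≤ 40·p = 40·(1/520) = 1/13.
Numerically: 1/13 ≈ 0.0769.
Is 1/13 < 1? YES.
Since P[∪ A_i] ≤ 1/13 < 1, the complement has P[∩ A_i^c] ≥ 1 − 1/13 = 12/13 > 0, so some outcome avoids every A_i.

40·p = 1/13 ≈ 0.0769; existence CERTIFIED by the union bound.


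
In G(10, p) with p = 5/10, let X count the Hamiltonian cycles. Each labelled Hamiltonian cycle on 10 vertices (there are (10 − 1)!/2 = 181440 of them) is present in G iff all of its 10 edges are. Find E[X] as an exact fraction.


K_10 has (10 − 1)!/2 = 181440 labelled Hamiltonian cycles.
For each such Hamiltonian cycle H, let X_H = 1 if all 10 edges of H are present in G. Then P[X_H = 1] = p^{10} = (1/2)^{10} = 1/1024.
Summing the indicators: E[X] = Σ_H E[X_H] = 181440 · p^{10} = 181440 · 1/1024 = 2835/16.
Numerically: E[X] ≈ 177.2.

E[X] = 181440 · (1/2)^{10} = 2835/16 ≈ 177.2.


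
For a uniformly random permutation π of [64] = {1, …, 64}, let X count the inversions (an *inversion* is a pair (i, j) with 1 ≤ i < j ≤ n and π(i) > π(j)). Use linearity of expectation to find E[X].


Write X = Σ X_I over the C(64, 2) = 2016 pairs i < j, with X_I the indicator of one inversion.
There are 2016 indicators.
For each fixed pair i < j, the values π(i) and π(j) are two distinct elements of {1, …, 64} in uniformly random order; by symmetry P[π(i) > π(j)] = 1/2.
By linearity: E[X] = 2016 · (1/2) = C(64, 2) · (1/2) = 2016/2 = 1008 ≈ 1008.000000.

E[X] = 1008 = 1008.000000.


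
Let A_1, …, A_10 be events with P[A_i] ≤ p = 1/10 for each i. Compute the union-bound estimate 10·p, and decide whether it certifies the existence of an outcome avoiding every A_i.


Union bound: P[∪_{i=1}^{10} A_i] ≤ Σ_i P[A_i] ≤ 10·p = 10·(1/10) = 1.
Numerically: 1 ≈ 1.000000.
Is 1 < 1? NO.
Since the bound 1 is ≥ 1, the union bound is uninformative here; it does NOT by itself certify existence.

10·p = 1 ≈ 1.000000; existence NOT certified by the union bound.


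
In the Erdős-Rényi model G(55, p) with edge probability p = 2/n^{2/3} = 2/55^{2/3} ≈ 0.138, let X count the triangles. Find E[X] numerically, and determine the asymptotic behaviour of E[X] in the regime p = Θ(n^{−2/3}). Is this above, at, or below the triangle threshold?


Number of potential triangles: C(55, 3) = 26235.
Each occurs with probability p³ ≈ (0.138)³ ≈ 2.64463e-03.
By linearity: E[X] = C(55, 3)·p³ ≈ 26235 · 2.64463e-03 ≈ 69.382.
Since α = 2/3 < 1, p = c/n^{2/3} ≫ 1/n is above the triangle threshold p ~ 1/n. Asymptotically E[X] ~ (c³/6)·n^{3(1−α)} = (2³/6)·n^{1} → ∞; triangles are abundant w.h.p.

E[X] ≈ 69.382; in regime p = Θ(1/n^{2/3}) E[X] diverges (above the triangle threshold p ~ 1/n).


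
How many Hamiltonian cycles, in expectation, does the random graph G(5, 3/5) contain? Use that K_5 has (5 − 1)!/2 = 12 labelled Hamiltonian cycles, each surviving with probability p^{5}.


K_5 has (5 − 1)!/2 = 12 labelled Hamiltonian cycles.
For each such Hamiltonian cycle H, let X_H = 1 if all 5 edges of H are present in G. Then P[X_H = 1] = p^{5} = (3/5)^{5} = 243/3125.
Summing the indicators: E[X] = Σ_H E[X_H] = 12 · p^{5} = 12 · 243/3125 = 2916/3125.
Numerically: E[X] ≈ 0.933.

E[X] = 12 · (3/5)^{5} = 2916/3125 ≈ 0.933.


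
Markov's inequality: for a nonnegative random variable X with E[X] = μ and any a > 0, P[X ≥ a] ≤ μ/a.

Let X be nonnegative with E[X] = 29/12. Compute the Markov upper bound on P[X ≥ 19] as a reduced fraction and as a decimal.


μ = E[X] = 29/12, a = 19.
Markov: P[X ≥ 19] ≤ μ/a = (29/12)/19 = 29/228.
Numerically: ≈ 0.12719.
(Since a = 19 > μ = 2.41667, the bound 29/228 is < 1 and informative.)

P[X ≥ 19] ≤ 29/228 ≈ 0.12719.


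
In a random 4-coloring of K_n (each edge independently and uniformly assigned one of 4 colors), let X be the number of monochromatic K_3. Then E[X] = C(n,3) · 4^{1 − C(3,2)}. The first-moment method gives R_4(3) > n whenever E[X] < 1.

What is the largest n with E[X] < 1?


We need C(n, 3) · 4^{1 − 3} < 1, i.e. C(n, 3) < 4^{3 − 1} = 16.
Check values of n near the boundary:
  n = 4: C(4, 3) = 4; 4 < 16? YES
  n = 5: C(5, 3) = 10; 10 < 16? YES
  n = 6: C(6, 3) = 20; 20 < 16? NO
  n = 7: C(7, 3) = 35; 35 < 16? NO
The largest n with C(n, 3) < 16 is n = 5 (where E[X] = 5/8 ≈ 0.62500). Hence R_4(3) > 5, i.e. R_4(3) ≥ 6.

Largest n = 5; hence R_4(3) > 5.


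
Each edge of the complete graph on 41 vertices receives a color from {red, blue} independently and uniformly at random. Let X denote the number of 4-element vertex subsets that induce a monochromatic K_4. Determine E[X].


Let X = Σ_S X_S over the C(41, 4) = 101270 subsets S of size 4, where X_S = 1 if the K_4 on S is monochromatic.
For a fixed S, the K_4 on S has C(4, 2) = 6 edges. P[all 6 edges red] = (1/2)^6, and likewise for blue, so P[monochromatic] = 2·(1/2)^6 = 2^{1 − 6} = 1/32.
By linearity of expectation: E[X] = C(41, 4) · 2^{1 − 6} = 101270 · 1/32 = 50635/16.
Numerically: E[X] ≈ 3164.68750.

E[X] = C(41,4)·2^(1−C(4,2)) = 50635/16 ≈ 3164.68750.


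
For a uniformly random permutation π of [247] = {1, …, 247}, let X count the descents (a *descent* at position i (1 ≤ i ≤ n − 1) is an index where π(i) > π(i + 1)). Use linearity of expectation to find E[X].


Write X = Σ X_I over i = 1, …, 246, with X_I the indicator of one descent.
There are 246 indicators.
For each fixed i, the pair (π(i), π(i+1)) is a uniformly random ordered pair of distinct values from {1, …, 247}; by symmetry P[π(i) > π(i+1)] = 1/2.
By linearity: E[X] = 246 · (1/2) = (247 − 1) · (1/2) = 123 ≈ 123.0000.

E[X] = 123 = 123.0000.


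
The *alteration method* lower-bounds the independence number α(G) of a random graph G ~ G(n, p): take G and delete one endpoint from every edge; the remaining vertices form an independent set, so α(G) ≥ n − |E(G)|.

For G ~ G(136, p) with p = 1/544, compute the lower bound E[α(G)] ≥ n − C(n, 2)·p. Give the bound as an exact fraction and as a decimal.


E[|E(G)|] = C(136, 2)·p = 9180 · (1/544) = 135/8.
E[α(G)] ≥ n − E[|E(G)|] = 136 − 135/8 = 953/8.
Numerically: ≈ 119.12500.
(This is only a lower bound; the true E[α(G)] may be larger.)

E[α(G)] ≥ 953/8 ≈ 119.12500.


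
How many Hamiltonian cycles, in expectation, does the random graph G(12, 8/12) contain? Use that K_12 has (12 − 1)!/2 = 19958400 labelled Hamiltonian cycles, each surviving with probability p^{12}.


K_12 has (12 − 1)!/2 = 19958400 labelled Hamiltonian cycles.
For each such Hamiltonian cycle H, let X_H = 1 if all 12 edges of H are present in G. Then P[X_H = 1] = p^{12} = (2/3)^{12} = 4096/531441.
By linearity of expectation: E[X] = Σ_H E[X_H] = 19958400 · p^{12} = 19958400 · 4096/531441 = 1009254400/6561.
Numerically: E[X] ≈ 153826.

E[X] = 19958400 · (2/3)^{12} = 1009254400/6561 ≈ 153826.


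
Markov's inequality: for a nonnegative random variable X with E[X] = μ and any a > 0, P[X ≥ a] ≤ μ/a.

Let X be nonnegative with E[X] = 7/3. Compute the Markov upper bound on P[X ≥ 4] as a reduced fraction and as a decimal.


μ = E[X] = 7/3, a = 4.
Markov: P[X ≥ 4] ≤ μ/a = (7/3)/4 = 7/12.
Numerically: ≈ 0.583.
(Since a = 4 > μ = 2.333, the bound 7/12 is < 1 and informative.)

P[X ≥ 4] ≤ 7/12 ≈ 0.583.


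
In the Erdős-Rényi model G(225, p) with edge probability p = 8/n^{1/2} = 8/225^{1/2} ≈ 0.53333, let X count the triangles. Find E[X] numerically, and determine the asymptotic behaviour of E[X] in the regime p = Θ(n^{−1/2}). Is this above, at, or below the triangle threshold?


Number of potential triangles: C(225, 3) = 1873200.
Each occurs with probability p³ ≈ (0.53333)³ ≈ 1.5170370e-01.
By linearity: E[X] = C(225, 3)·p³ ≈ 1873200 · 1.5170370e-01 ≈ 284171.37778.
Since α = 1/2 < 1, p = c/n^{1/2} ≫ 1/n is above the triangle threshold p ~ 1/n. Asymptotically E[X] ~ (c³/6)·n^{3(1−α)} = (8³/6)·n^{1.5} → ∞; triangles are abundant w.h.p.

E[X] ≈ 284171.37778; in regime p = Θ(1/n^{1/2}) E[X] diverges (above the triangle threshold p ~ 1/n).


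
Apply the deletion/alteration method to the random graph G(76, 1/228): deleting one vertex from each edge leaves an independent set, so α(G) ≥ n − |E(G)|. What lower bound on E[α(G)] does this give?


E[|E(G)|] = C(76, 2)·p = 2850 · (1/228) = 25/2.
E[α(G)] ≥ n − E[|E(G)|] = 76 − 25/2 = 127/2.
Numerically: ≈ 63.500000.
(This is only a lower bound; the true E[α(G)] may be larger.)

E[α(G)] ≥ 127/2 ≈ 63.500000.


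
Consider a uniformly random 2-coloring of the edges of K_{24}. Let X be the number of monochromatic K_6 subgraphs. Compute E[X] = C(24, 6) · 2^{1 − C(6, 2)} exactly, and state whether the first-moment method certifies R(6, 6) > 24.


E[X] = C(24, 6) · 2^{1 − 15} = 134596 · 2^{−14} = 134596/16384.
As a reduced fraction: E[X] = 33649/4096 ≈ 8.215088.
Is E[X] < 1? NO.
Since E[X] ≥ 1, the first-moment bound is inconclusive at n = 24; it does NOT by itself certify R(6, 6) > 24.

E[X] = 33649/4096 ≈ 8.215088; E[X] ≥ 1; first-moment method inconclusive here.


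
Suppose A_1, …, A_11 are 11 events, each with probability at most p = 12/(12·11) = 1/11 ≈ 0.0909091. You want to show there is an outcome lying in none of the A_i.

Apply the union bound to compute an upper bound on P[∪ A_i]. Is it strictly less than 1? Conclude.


Union bound: P[∪_{i=1}^{11} A_i] ≤ Σ_i P[A_i] ≤ 11·p = 11·(1/11) = 1.
Numerically: 1 ≈ 1.0000000.
Is 1 < 1? NO.
Since the bound 1 is ≥ 1, the union bound is uninformative here; it does NOT by itself certify existence.

11·p = 1 ≈ 1.0000000; existence NOT certified by the union bound.


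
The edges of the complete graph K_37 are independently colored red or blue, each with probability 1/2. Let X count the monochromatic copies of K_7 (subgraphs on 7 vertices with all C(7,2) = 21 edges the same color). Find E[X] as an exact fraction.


Let X = Σ_S X_S over the C(37, 7) = 10295472 subsets S of size 7, where X_S = 1 if the K_7 on S is monochromatic.
For a fixed S, the K_7 on S has C(7, 2) = 21 edges. P[all 21 edges red] = (1/2)^21, and likewise for blue, so P[monochromatic] = 2·(1/2)^21 = 2^{1 − 21} = 1/1048576.
Summing: E[X] = C(37, 7) · 2^{1 − 21} = 10295472 · 1/1048576 = 643467/65536.
Numerically: E[X] ≈ 9.819.

E[X] = C(37,7)·2^(1−C(7,2)) = 643467/65536 ≈ 9.819.


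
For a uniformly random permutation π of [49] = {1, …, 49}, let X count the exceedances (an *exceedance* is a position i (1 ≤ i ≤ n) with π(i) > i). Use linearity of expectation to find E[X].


Write X = Σ_{i=1}^{49} X_i, where X_i = 1_{π(i) > i}.
For each fixed i, π(i) is uniform over {1, …, 49} (marginal of a uniform permutation), so P[π(i) > i] = (n − i)/n. Summing: Σ_{i=1}^{49} (n − i)/n = (0 + 1 + … + 48)/49 = 49(49 − 1)/(2·49) = (49 − 1)/2.
Hence E[X] = Σ_{i=1}^{49} (49 − i)/49 = 24 ≈ 24.0000.

E[X] = 24 = 24.0000.


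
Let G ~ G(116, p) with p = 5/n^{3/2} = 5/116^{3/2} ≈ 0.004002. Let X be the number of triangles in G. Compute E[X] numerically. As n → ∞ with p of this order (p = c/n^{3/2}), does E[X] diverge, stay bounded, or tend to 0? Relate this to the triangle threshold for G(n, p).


Number of potential triangles: C(116, 3) = 253460.
Each occurs with probability p³ ≈ (0.004002)³ ≈ 6.409868e-08.
By linearity: E[X] = C(116, 3)·p³ ≈ 253460 · 6.409868e-08 ≈ 0.0162.
Since α = 3/2 > 1, p = c/n^{3/2} = o(1/n) is below the triangle threshold p ~ 1/n. Asymptotically E[X] ~ (c³/6)·n^{3(1−α)} = (5³/6)·n^{-1.5} → 0, so by Markov's inequality G has no triangles w.h.p.

E[X] ≈ 0.0162; in regime p = Θ(1/n^{3/2}) E[X] tends to 0 (below the triangle threshold p ~ 1/n).


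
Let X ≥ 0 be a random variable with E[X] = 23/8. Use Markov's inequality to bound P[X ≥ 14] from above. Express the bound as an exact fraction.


μ = E[X] = 23/8, a = 14.
Markov: P[X ≥ 14] ≤ μ/a = (23/8)/14 = 23/112.
Numerically: ≈ 0.205357.
(Since a = 14 > μ = 2.875000, the bound 23/112 is < 1 and informative.)

P[X ≥ 14] ≤ 23/112 ≈ 0.205357.


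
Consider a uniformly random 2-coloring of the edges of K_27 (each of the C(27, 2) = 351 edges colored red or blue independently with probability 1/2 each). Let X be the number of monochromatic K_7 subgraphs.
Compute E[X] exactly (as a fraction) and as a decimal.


Let X = Σ_S X_S over the C(27, 7) = 888030 subsets S of size 7, where X_S = 1 if the K_7 on S is monochromatic.
For a fixed S, the K_7 on S has C(7, 2) = 21 edges. P[all 21 edges red] = (1/2)^21, and likewise for blue, so P[monochromatic] = 2·(1/2)^21 = 2^{1 − 21} = 1/1048576.
By linearity: E[X] = C(27, 7) · 2^{1 − 21} = 888030 · 1/1048576 = 444015/524288.
Numerically: E[X] ≈ 0.847.

E[X] = C(27,7)·2^(1−C(7,2)) = 444015/524288 ≈ 0.847.


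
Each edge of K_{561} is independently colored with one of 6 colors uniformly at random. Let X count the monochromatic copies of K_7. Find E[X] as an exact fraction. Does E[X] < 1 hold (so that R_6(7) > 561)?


E[X] = C(561, 7) · 6^{1 − 21} = 3341868282890280 · 6^{−20} = 3341868282890280/3656158440062976.
As a reduced fraction: E[X] = 46414837262365/50779978334208 ≈ 0.9140381.
Is E[X] < 1? YES.
Since E[X] < 1, there exists a 6-coloring of K_{561} with no monochromatic K_7; hence R_6(7) > 561.

E[X] = 46414837262365/50779978334208 ≈ 0.9140381; E[X] < 1, so R_6(7) > 561.


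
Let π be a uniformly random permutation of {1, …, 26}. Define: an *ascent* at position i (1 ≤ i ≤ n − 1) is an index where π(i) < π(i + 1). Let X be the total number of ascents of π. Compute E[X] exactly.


Write X = Σ X_I over i = 1, …, 25, with X_I the indicator of one ascent.
There are 25 indicators.
For each fixed i, the pair (π(i), π(i+1)) is a uniformly random ordered pair of distinct values from {1, …, 26}; by symmetry P[π(i) < π(i+1)] = 1/2.
By linearity: E[X] = 25 · (1/2) = (26 − 1) · (1/2) = 25/2 ≈ 12.500000.

E[X] = 25/2 = 12.500000.


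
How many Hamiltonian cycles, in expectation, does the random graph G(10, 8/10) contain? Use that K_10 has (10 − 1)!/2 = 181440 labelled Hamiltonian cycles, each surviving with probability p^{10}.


K_10 has (10 − 1)!/2 = 181440 labelled Hamiltonian cycles.
For each such Hamiltonian cycle H, let X_H = 1 if all 10 edges of H are present in G. Then P[X_H = 1] = p^{10} = (4/5)^{10} = 1048576/9765625.
By linearity: E[X] = Σ_H E[X_H] = 181440 · p^{10} = 181440 · 1048576/9765625 = 38050725888/1953125.
Numerically: E[X] ≈ 19482.

E[X] = 181440 · (4/5)^{10} = 38050725888/1953125 ≈ 19482.


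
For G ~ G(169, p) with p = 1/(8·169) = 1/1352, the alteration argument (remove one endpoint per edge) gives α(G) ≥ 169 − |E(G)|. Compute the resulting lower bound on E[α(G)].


E[|E(G)|] = C(169, 2)·p = 14196 · (1/1352) = 21/2.
E[α(G)] ≥ n − E[|E(G)|] = 169 − 21/2 = 317/2.
Numerically: ≈ 158.500000.
(This is only a lower bound; the true E[α(G)] may be larger.)

E[α(G)] ≥ 317/2 ≈ 158.500000.


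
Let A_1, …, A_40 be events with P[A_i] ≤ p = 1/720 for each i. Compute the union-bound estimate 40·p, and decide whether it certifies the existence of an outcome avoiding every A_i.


Union bound: P[∪_{i=1}^{40} A_i] ≤ Σ_i P[A_i] ≤ 40·p = 40·(1/720) = 1/18.
Numerically: 1/18 ≈ 0.05556.
Is 1/18 < 1? YES.
Since P[∪ A_i] ≤ 1/18 < 1, the complement has P[∩ A_i^c] ≥ 1 − 1/18 = 17/18 > 0, so some outcome avoids every A_i.

40·p = 1/18 ≈ 0.05556; existence CERTIFIED by the union bound.


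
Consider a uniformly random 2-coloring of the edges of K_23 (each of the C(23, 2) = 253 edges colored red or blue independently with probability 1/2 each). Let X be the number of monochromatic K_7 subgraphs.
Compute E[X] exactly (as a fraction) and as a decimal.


Let X = Σ_S X_S over the C(23, 7) = 245157 subsets S of size 7, where X_S = 1 if the K_7 on S is monochromatic.
For a fixed S, the K_7 on S has C(7, 2) = 21 edges. P[all 21 edges red] = (1/2)^21, and likewise for blue, so P[monochromatic] = 2·(1/2)^21 = 2^{1 − 21} = 1/1048576.
Summing: E[X] = C(23, 7) · 2^{1 − 21} = 245157 · 1/1048576 = 245157/1048576.
Numerically: E[X] ≈ 0.234.

E[X] = C(23,7)·2^(1−C(7,2)) = 245157/1048576 ≈ 0.234.


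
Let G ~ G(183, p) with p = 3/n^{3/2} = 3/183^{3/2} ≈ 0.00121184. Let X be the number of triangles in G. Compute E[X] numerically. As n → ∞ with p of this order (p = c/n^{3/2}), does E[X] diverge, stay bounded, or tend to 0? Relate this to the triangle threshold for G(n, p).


Number of potential triangles: C(183, 3) = 1004731.
Each occurs with probability p³ ≈ (0.00121184)³ ≈ 1.77964697e-09.
By linearity: E[X] = C(183, 3)·p³ ≈ 1004731 · 1.77964697e-09 ≈ 0.001788.
Since α = 3/2 > 1, p = c/n^{3/2} = o(1/n) is below the triangle threshold p ~ 1/n. Asymptotically E[X] ~ (c³/6)·n^{3(1−α)} = (3³/6)·n^{-1.5} → 0, so by Markov's inequality G has no triangles w.h.p.

E[X] ≈ 0.001788; in regime p = Θ(1/n^{3/2}) E[X] tends to 0 (below the triangle threshold p ~ 1/n).


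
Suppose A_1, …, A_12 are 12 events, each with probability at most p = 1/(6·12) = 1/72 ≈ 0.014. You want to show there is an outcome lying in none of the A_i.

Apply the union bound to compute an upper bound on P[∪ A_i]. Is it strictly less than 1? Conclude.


Union bound: P[∪_{i=1}^{12} A_i] ≤ Σ_i P[A_i] ≤ 12·p = 12·(1/72) = 1/6.
Numerically: 1/6 ≈ 0.167.
Is 1/6 < 1? YES.
Since P[∪ A_i] ≤ 1/6 < 1, the complement has P[∩ A_i^c] ≥ 1 − 1/6 = 5/6 > 0, so some outcome avoids every A_i.

12·p = 1/6 ≈ 0.167; existence CERTIFIED by the union bound.


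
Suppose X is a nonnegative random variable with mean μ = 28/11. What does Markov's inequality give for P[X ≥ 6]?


μ = E[X] = 28/11, a = 6.
Markov: P[X ≥ 6] ≤ μ/a = (28/11)/6 = 14/33.
Numerically: ≈ 0.42424.
(Since a = 6 > μ = 2.54545, the bound 14/33 is < 1 and informative.)

P[X ≥ 6] ≤ 14/33 ≈ 0.42424.


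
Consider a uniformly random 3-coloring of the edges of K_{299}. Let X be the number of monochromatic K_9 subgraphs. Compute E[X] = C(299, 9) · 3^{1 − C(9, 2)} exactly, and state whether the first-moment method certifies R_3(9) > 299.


E[X] = C(299, 9) · 3^{1 − 36} = 46610674441390059 · 3^{−35} = 46610674441390059/50031545098999707.
As a reduced fraction: E[X] = 15536891480463353/16677181699666569 ≈ 0.9316.
Is E[X] < 1? YES.
Since E[X] < 1, there exists a 3-coloring of K_{299} with no monochromatic K_9; hence R_3(9) > 299.

E[X] = 15536891480463353/16677181699666569 ≈ 0.9316; E[X] < 1, so R_3(9) > 299.


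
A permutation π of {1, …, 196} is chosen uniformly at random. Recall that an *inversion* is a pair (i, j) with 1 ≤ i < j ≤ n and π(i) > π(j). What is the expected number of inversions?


Write X = Σ X_I over the C(196, 2) = 19110 pairs i < j, with X_I the indicator of one inversion.
There are 19110 indicators.
For each fixed pair i < j, the values π(i) and π(j) are two distinct elements of {1, …, 196} in uniformly random order; by symmetry P[π(i) > π(j)] = 1/2.
By linearity: E[X] = 19110 · (1/2) = C(196, 2) · (1/2) = 19110/2 = 9555 ≈ 9555.000000.

E[X] = 9555 = 9555.000000.


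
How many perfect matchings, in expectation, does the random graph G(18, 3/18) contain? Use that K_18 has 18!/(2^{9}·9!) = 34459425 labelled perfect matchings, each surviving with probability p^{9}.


K_18 has 18!/(2^{9}·9!) = 34459425 labelled perfect matchings.
For each such perfect matching H, let X_H = 1 if all 9 edges of H are present in G. Then P[X_H = 1] = p^{9} = (1/6)^{9} = 1/10077696.
By linearity of expectation: E[X] = Σ_H E[X_H] = 34459425 · p^{9} = 34459425 · 1/10077696 = 425425/124416.
Numerically: E[X] ≈ 3.4194.

E[X] = 34459425 · (1/6)^{9} = 425425/124416 ≈ 3.4194.


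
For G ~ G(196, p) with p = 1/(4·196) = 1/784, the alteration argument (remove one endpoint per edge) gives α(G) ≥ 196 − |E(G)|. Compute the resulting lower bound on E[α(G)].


E[|E(G)|] = C(196, 2)·p = 19110 · (1/784) = 195/8.
E[α(G)] ≥ n − E[|E(G)|] = 196 − 195/8 = 1373/8.
Numerically: ≈ 171.62500.
(This is only a lower bound; the true E[α(G)] may be larger.)

E[α(G)] ≥ 1373/8 ≈ 171.62500.


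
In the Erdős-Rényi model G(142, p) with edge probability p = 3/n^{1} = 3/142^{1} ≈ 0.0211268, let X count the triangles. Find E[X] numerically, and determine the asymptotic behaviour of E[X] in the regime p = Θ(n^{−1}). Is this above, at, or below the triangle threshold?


Number of potential triangles: C(142, 3) = 467180.
Each occurs with probability p³ ≈ (0.0211268)³ ≈ 9.42971856e-06.
By linearity: E[X] = C(142, 3)·p³ ≈ 467180 · 9.42971856e-06 ≈ 4.405376.
Here α = 1, so p = 3/n is exactly at the triangle threshold p ~ 1/n. Asymptotically E[X] → c³/6 = 3³/6 = 9/2 ≈ 4.500000, a bounded constant. In this regime the triangle count is asymptotically Poisson(c³/6).

E[X] ≈ 4.405376; in regime p = Θ(1/n^{1}) E[X] stays bounded (at the triangle threshold p ~ 1/n).


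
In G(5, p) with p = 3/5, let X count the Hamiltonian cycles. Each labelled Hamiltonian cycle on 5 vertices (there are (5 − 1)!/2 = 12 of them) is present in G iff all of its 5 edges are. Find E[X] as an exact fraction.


K_5 has (5 − 1)!/2 = 12 labelled Hamiltonian cycles.
For each such Hamiltonian cycle H, let X_H = 1 if all 5 edges of H are present in G. Then P[X_H = 1] = p^{5} = (3/5)^{5} = 243/3125.
By linearity of expectation: E[X] = Σ_H E[X_H] = 12 · p^{5} = 12 · 243/3125 = 2916/3125.
Numerically: E[X] ≈ 0.93312.

E[X] = 12 · (3/5)^{5} = 2916/3125 ≈ 0.93312.


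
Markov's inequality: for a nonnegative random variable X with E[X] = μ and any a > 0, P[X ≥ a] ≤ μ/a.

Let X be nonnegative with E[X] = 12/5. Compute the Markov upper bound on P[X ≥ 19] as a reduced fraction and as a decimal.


μ = E[X] = 12/5, a = 19.
Markov: P[X ≥ 19] ≤ μ/a = (12/5)/19 = 12/95.
Numerically: ≈ 0.12632.
(Since a = 19 > μ = 2.40000, the bound 12/95 is < 1 and informative.)

P[X ≥ 19] ≤ 12/95 ≈ 0.12632.


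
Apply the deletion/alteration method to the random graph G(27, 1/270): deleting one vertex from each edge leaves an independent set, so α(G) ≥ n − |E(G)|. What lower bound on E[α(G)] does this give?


E[|E(G)|] = C(27, 2)·p = 351 · (1/270) = 13/10.
E[α(G)] ≥ n − E[|E(G)|] = 27 − 13/10 = 257/10.
Numerically: ≈ 25.700000.
(This is only a lower bound; the true E[α(G)] may be larger.)

E[α(G)] ≥ 257/10 ≈ 25.700000.


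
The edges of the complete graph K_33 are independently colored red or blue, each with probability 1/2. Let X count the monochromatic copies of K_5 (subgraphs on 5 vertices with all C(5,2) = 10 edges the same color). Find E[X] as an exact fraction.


Let X = Σ_S X_S over the C(33, 5) = 237336 subsets S of size 5, where X_S = 1 if the K_5 on S is monochromatic.
For a fixed S, the K_5 on S has C(5, 2) = 10 edges. P[all 10 edges red] = (1/2)^10, and likewise for blue, so P[monochromatic] = 2·(1/2)^10 = 2^{1 − 10} = 1/512.
Summing: E[X] = C(33, 5) · 2^{1 − 10} = 237336 · 1/512 = 29667/64.
Numerically: E[X] ≈ 463.5469.

E[X] = C(33,5)·2^(1−C(5,2)) = 29667/64 ≈ 463.5469.


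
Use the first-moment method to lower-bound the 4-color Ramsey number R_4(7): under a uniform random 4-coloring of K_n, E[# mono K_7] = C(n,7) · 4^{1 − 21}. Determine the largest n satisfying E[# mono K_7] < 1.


We need C(n, 7) · 4^{1 − 21} < 1, i.e. C(n, 7) < 4^{21 − 1} = 1099511627776.
Check values of n near the boundary:
  n = 176: C(176, 7) = 919790691600; 919790691600 < 1099511627776? YES
  n = 177: C(177, 7) = 957664425960; 957664425960 < 1099511627776? YES
  n = 178: C(178, 7) = 996867063280; 996867063280 < 1099511627776? YES
  n = 179: C(179, 7) = 1037437234460; 1037437234460 < 1099511627776? YES
  n = 180: C(180, 7) = 1079414463600; 1079414463600 < 1099511627776? YES
  n = 181: C(181, 7) = 1122839183400; 1122839183400 < 1099511627776? NO
  n = 182: C(182, 7) = 1167752750736; 1167752750736 < 1099511627776? NO
  n = 183: C(183, 7) = 1214197462413; 1214197462413 < 1099511627776? NO
The largest n with C(n, 7) < 1099511627776 is n = 180 (where E[X] = 67463403975/68719476736 ≈ 0.9817). Hence R_4(7) > 180, i.e. R_4(7) ≥ 181.

Largest n = 180; hence R_4(7) > 180.


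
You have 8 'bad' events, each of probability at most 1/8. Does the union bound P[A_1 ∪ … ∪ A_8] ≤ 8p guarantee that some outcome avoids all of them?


Union bound: P[∪_{i=1}^{8} A_i] ≤ Σ_i P[A_i] ≤ 8·p = 8·(1/8) = 1.
Numerically: 1 ≈ 1.00000.
Is 1 < 1? NO.
Since the bound 1 is ≥ 1, the union bound is uninformative here; it does NOT by itself certify existence.

8·p = 1 ≈ 1.00000; existence NOT certified by the union bound.


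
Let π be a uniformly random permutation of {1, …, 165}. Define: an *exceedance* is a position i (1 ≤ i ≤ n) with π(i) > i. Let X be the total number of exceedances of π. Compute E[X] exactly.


Write X = Σ_{i=1}^{165} X_i, where X_i = 1_{π(i) > i}.
For each fixed i, π(i) is uniform over {1, …, 165} (marginal of a uniform permutation), so P[π(i) > i] = (n − i)/n. Summing: Σ_{i=1}^{165} (n − i)/n = (0 + 1 + … + 164)/165 = 165(165 − 1)/(2·165) = (165 − 1)/2.
Hence E[X] = Σ_{i=1}^{165} (165 − i)/165 = 82 ≈ 82.00000.

E[X] = 82 = 82.00000.


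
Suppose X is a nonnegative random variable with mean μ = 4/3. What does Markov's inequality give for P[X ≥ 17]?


μ = E[X] = 4/3, a = 17.
Markov: P[X ≥ 17] ≤ μ/a = (4/3)/17 = 4/51.
Numerically: ≈ 0.078.
(Since a = 17 > μ = 1.333, the bound 4/51 is < 1 and informative.)

P[X ≥ 17] ≤ 4/51 ≈ 0.078.


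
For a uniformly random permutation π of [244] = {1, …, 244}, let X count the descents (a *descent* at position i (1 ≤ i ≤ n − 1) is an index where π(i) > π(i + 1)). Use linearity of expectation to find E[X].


Write X = Σ X_I over i = 1, …, 243, with X_I the indicator of one descent.
There are 243 indicators.
For each fixed i, the pair (π(i), π(i+1)) is a uniformly random ordered pair of distinct values from {1, …, 244}; by symmetry P[π(i) > π(i+1)] = 1/2.
By linearity: E[X] = 243 · (1/2) = (244 − 1) · (1/2) = 243/2 ≈ 121.50000.

E[X] = 243/2 = 121.50000.


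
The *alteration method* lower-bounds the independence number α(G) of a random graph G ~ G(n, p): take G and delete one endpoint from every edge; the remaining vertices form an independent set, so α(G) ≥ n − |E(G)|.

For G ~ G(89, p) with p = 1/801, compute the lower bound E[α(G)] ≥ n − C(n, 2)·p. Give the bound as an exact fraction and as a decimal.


E[|E(G)|] = C(89, 2)·p = 3916 · (1/801) = 44/9.
E[α(G)] ≥ n − E[|E(G)|] = 89 − 44/9 = 757/9.
Numerically: ≈ 84.11111.
(This is only a lower bound; the true E[α(G)] may be larger.)

E[α(G)] ≥ 757/9 ≈ 84.11111.


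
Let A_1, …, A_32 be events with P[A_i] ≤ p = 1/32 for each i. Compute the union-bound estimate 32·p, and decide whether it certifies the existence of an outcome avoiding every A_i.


Union bound: P[∪_{i=1}^{32} A_i] ≤ Σ_i P[A_i] ≤ 32·p = 32·(1/32) = 1.
Numerically: 1 ≈ 1.0000.
Is 1 < 1? NO.
Since the bound 1 is ≥ 1, the union bound is uninformative here; it does NOT by itself certify existence.

32·p = 1 ≈ 1.0000; existence NOT certified by the union bound.


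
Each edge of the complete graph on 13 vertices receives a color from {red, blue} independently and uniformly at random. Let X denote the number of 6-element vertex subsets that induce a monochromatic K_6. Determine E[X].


Let X = Σ_S X_S over the C(13, 6) = 1716 subsets S of size 6, where X_S = 1 if the K_6 on S is monochromatic.
For a fixed S, the K_6 on S has C(6, 2) = 15 edges. P[all 15 edges red] = (1/2)^15, and likewise for blue, so P[monochromatic] = 2·(1/2)^15 = 2^{1 − 15} = 1/16384.
Summing: E[X] = C(13, 6) · 2^{1 − 15} = 1716 · 1/16384 = 429/4096.
Numerically: E[X] ≈ 0.104736.

E[X] = C(13,6)·2^(1−C(6,2)) = 429/4096 ≈ 0.104736.


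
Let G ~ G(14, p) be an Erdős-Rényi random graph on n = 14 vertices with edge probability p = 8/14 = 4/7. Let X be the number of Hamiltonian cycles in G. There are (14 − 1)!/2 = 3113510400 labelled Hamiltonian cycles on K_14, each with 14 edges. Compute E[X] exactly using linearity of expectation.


K_14 has (14 − 1)!/2 = 3113510400 labelled Hamiltonian cycles.
For each such Hamiltonian cycle H, let X_H = 1 if all 14 edges of H are present in G. Then P[X_H = 1] = p^{14} = (4/7)^{14} = 268435456/678223072849.
By linearity of expectation: E[X] = Σ_H E[X_H] = 3113510400 · p^{14} = 3113510400 · 268435456/678223072849 = 119396654854963200/96889010407.
Numerically: E[X] ≈ 1.2323e+06.

E[X] = 3113510400 · (4/7)^{14} = 119396654854963200/96889010407 ≈ 1.2323e+06.


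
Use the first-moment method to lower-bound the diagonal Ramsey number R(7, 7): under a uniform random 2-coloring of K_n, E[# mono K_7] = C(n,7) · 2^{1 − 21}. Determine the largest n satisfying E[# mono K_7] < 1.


We need C(n, 7) · 2^{1 − 21} < 1, i.e. C(n, 7) < 2^{21 − 1} = 1048576.
Check values of n near the boundary:
  n = 26: C(26, 7) = 657800; 657800 < 1048576? YES
  n = 27: C(27, 7) = 888030; 888030 < 1048576? YES
  n = 28: C(28, 7) = 1184040; 1184040 < 1048576? NO
  n = 29: C(29, 7) = 1560780; 1560780 < 1048576? NO
  n = 30: C(30, 7) = 2035800; 2035800 < 1048576? NO
The largest n with C(n, 7) < 1048576 is n = 27 (where E[X] = 444015/524288 ≈ 0.847). Hence R(7, 7) > 27, i.e. R(7, 7) ≥ 28.

Largest n = 27; hence R(7, 7) > 27.


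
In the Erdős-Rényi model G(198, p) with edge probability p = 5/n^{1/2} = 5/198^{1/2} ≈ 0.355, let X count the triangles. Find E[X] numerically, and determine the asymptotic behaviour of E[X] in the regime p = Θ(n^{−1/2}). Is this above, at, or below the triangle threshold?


Number of potential triangles: C(198, 3) = 1274196.
Each occurs with probability p³ ≈ (0.355)³ ≈ 4.48655e-02.
By linearity: E[X] = C(198, 3)·p³ ≈ 1274196 · 4.48655e-02 ≈ 57167.403.
Since α = 1/2 < 1, p = c/n^{1/2} ≫ 1/n is above the triangle threshold p ~ 1/n. Asymptotically E[X] ~ (c³/6)·n^{3(1−α)} = (5³/6)·n^{1.5} → ∞; triangles are abundant w.h.p.

E[X] ≈ 57167.403; in regime p = Θ(1/n^{1/2}) E[X] diverges (above the triangle threshold p ~ 1/n).


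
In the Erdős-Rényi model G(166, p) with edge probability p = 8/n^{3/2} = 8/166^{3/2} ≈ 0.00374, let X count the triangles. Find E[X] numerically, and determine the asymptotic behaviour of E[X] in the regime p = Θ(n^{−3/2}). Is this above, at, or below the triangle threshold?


Number of potential triangles: C(166, 3) = 748660.
Each occurs with probability p³ ≈ (0.00374)³ ≈ 5.23340e-08.
By linearity: E[X] = C(166, 3)·p³ ≈ 748660 · 5.23340e-08 ≈ 0.039.
Since α = 3/2 > 1, p = c/n^{3/2} = o(1/n) is below the triangle threshold p ~ 1/n. Asymptotically E[X] ~ (c³/6)·n^{3(1−α)} = (8³/6)·n^{-1.5} → 0, so by Markov's inequality G has no triangles w.h.p.

E[X] ≈ 0.039; in regime p = Θ(1/n^{3/2}) E[X] tends to 0 (below the triangle threshold p ~ 1/n).


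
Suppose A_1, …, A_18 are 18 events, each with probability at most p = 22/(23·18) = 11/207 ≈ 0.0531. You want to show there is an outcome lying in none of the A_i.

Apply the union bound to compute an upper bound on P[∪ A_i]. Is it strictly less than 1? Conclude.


Union bound: P[∪_{i=1}^{18} A_i] ≤ Σ_i P[A_i] ≤ 18·p = 18·(11/207) = 22/23.
Numerically: 22/23 ≈ 0.9565.
Is 22/23 < 1? YES.
Since P[∪ A_i] ≤ 22/23 < 1, the complement has P[∩ A_i^c] ≥ 1 − 22/23 = 1/23 > 0, so some outcome avoids every A_i.

18·p = 22/23 ≈ 0.9565; existence CERTIFIED by the union bound.


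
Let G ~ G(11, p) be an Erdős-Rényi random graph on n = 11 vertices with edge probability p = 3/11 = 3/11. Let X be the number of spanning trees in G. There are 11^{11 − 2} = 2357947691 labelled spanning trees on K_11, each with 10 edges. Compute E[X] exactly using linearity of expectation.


K_11 has 11^{11 − 2} = 2357947691 labelled spanning trees.
For each such spanning tree H, let X_H = 1 if all 10 edges of H are present in G. Then P[X_H = 1] = p^{10} = (3/11)^{10} = 59049/25937424601.
Summing the indicators: E[X] = Σ_H E[X_H] = 2357947691 · p^{10} = 2357947691 · 59049/25937424601 = 59049/11.
Numerically: E[X] ≈ 5368.09.

E[X] = 2357947691 · (3/11)^{10} = 59049/11 ≈ 5368.09.


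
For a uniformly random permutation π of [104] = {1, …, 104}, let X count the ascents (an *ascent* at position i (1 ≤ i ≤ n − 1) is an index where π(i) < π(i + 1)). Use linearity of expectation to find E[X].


Write X = Σ X_I over i = 1, …, 103, with X_I the indicator of one ascent.
There are 103 indicators.
For each fixed i, the pair (π(i), π(i+1)) is a uniformly random ordered pair of distinct values from {1, …, 104}; by symmetry P[π(i) < π(i+1)] = 1/2.
By linearity: E[X] = 103 · (1/2) = (104 − 1) · (1/2) = 103/2 ≈ 51.50000.

E[X] = 103/2 = 51.50000.


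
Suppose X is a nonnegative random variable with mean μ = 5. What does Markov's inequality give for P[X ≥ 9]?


μ = E[X] = 5, a = 9.
Markov: P[X ≥ 9] ≤ μ/a = (5)/9 = 5/9.
Numerically: ≈ 0.556.
(Since a = 9 > μ = 5.000, the bound 5/9 is < 1 and informative.)

P[X ≥ 9] ≤ 5/9 ≈ 0.556.


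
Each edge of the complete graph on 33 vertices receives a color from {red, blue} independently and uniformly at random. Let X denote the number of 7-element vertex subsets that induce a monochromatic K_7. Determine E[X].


Let X = Σ_S X_S over the C(33, 7) = 4272048 subsets S of size 7, where X_S = 1 if the K_7 on S is monochromatic.
For a fixed S, the K_7 on S has C(7, 2) = 21 edges. P[all 21 edges red] = (1/2)^21, and likewise for blue, so P[monochromatic] = 2·(1/2)^21 = 2^{1 − 21} = 1/1048576.
Summing: E[X] = C(33, 7) · 2^{1 − 21} = 4272048 · 1/1048576 = 267003/65536.
Numerically: E[X] ≈ 4.0741.

E[X] = C(33,7)·2^(1−C(7,2)) = 267003/65536 ≈ 4.0741.


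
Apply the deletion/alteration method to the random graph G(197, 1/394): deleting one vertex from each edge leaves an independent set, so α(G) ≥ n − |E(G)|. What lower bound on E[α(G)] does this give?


E[|E(G)|] = C(197, 2)·p = 19306 · (1/394) = 49.
E[α(G)] ≥ n − E[|E(G)|] = 197 − 49 = 148.
Numerically: ≈ 148.00000.
(This is only a lower bound; the true E[α(G)] may be larger.)

E[α(G)] ≥ 148 ≈ 148.00000.


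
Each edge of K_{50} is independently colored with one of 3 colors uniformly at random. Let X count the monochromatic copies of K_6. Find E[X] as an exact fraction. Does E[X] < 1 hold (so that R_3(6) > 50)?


E[X] = C(50, 6) · 3^{1 − 15} = 15890700 · 3^{−14} = 15890700/4782969.
As a reduced fraction: E[X] = 5296900/1594323 ≈ 3.3223506.
Is E[X] < 1? NO.
Since E[X] ≥ 1, the first-moment bound is inconclusive at n = 50; it does NOT by itself certify R_3(6) > 50.

E[X] = 5296900/1594323 ≈ 3.3223506; E[X] ≥ 1; first-moment method inconclusive here.
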